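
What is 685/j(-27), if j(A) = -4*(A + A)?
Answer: 685/216 ≈ 3.1713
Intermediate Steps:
j(A) = -8*A
685/j(-27) = 685/((-8*(-27))) = 685/216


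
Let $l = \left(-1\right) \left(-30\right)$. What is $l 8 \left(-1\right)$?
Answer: $-240$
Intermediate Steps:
$l = 30$
$l 8 \left(-1\right) = 30 \cdot 8 \left(-1\right) = 240 \left(-1\right) = -240$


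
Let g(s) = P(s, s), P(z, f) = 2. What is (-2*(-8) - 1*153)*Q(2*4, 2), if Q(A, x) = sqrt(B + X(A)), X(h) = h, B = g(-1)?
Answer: -137*sqrt(10) ≈ -433.23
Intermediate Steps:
g(s) = 2
B = 2
Q(A, x) = sqrt(2 + A)
(-2*(-8) - 1*153)*Q(2*4, 2) = (-2*(-8) - 1*153)*sqrt(2 + 2*4) = (16 - 153)*sqrt(2 + 8) = -137*sqrt(10)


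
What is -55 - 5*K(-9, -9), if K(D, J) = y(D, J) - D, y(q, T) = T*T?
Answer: -505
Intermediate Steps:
y(q, T) = T²
K(D, J) = J² - D
-55 - 5*K(-9, -9) = -55 - 5*((-9)² - 1*(-9)) = -55 - 5*(81 + 9) = -55 - 5*90 = -55 - 450 = -505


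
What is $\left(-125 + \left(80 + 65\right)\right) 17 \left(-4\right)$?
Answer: $-1360$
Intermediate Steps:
$\left(-125 + \left(80 + 65\right)\right) 17 \left(-4\right) = \left(-125 + 145\right) \left(-68\right) = 20 \left(-68\right) = -1360$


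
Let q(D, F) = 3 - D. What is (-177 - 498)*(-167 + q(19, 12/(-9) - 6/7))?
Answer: 123525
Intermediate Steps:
(-177 - 498)*(-167 + q(19, 12/(-9) - 6/7)) = (-177 - 498)*(-167 + (3 - 1*19)) = -675*(-167 + (3 - 19)) = -675*(-167 - 16) = -675*(-183) = 123525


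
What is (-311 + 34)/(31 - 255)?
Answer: 277/224 ≈ 1.2366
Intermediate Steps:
(-311 + 34)/(31 - 255) = -277/(-224) = -277*(-1/224) = 277/224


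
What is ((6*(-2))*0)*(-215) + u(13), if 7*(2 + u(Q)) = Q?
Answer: -⅐ ≈ -0.14286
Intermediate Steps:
u(Q) = -2 + Q/7
((6*(-2))*0)*(-215) + u(13) = ((6*(-2))*0)*(-215) + (-2 + (⅐)*13) = -12*0*(-215) + (-2 + 13/7) = 0*(-215) - ⅐ = 0 - ⅐ = -⅐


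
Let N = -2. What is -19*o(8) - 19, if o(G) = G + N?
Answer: -133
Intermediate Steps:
o(G) = -2 + G (o(G) = G - 2 = -2 + G)
-19*o(8) - 19 = -19*(-2 + 8) - 19 = -19*6 - 19 = -114 - 19 = -133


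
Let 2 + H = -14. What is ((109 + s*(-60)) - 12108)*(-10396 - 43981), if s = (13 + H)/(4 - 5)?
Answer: 662257483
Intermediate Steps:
H = -16 (H = -2 - 14 = -16)
s = 3 (s = (13 - 16)/(4 - 5) = -3/(-1) = -3*(-1) = 3)
((109 + s*(-60)) - 12108)*(-10396 - 43981) = ((109 + 3*(-60)) - 12108)*(-10396 - 43981) = ((109 - 180) - 12108)*(-54377) = (-71 - 12108)*(-54377) = -12179*(-54377) = 662257483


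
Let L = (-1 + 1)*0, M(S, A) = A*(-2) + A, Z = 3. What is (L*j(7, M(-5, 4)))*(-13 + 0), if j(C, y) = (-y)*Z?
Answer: 0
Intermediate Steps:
M(S, A) = -A (M(S, A) = -2*A + A = -A)
j(C, y) = -3*y (j(C, y) = -y*3 = -3*y)
L = 0 (L = 0*0 = 0)
(L*j(7, M(-5, 4)))*(-13 + 0) = (0*(-(-3)*4))*(-13 + 0) = (0*(-3*(-4)))*(-13) = (0*12)*(-13) = 0*(-13) = 0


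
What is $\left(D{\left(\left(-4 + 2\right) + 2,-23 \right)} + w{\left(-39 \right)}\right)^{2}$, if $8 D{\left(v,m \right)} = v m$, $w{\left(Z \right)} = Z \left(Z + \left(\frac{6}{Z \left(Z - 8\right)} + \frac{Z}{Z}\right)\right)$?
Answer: $\frac{4850843904}{2209} \approx 2.1959 \cdot 10^{6}$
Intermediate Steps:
$w{\left(Z \right)} = Z \left(1 + Z + \frac{6}{Z \left(-8 + Z\right)}\right)$ ($w{\left(Z \right)} = Z \left(Z + \left(\frac{6}{Z \left(-8 + Z\right)} + 1\right)\right) = Z \left(Z + \left(1 + \frac{6}{Z \left(-8 + Z\right)}\right)\right) = Z \left(1 + Z + \frac{6}{Z \left(-8 + Z\right)}\right)$)
$D{\left(v,m \right)} = \frac{m v}{8}$ ($D{\left(v,m \right)} = \frac{v m}{8} = \frac{m v}{8}$)
$\left(D{\left(\left(-4 + 2\right) + 2,-23 \right)} + w{\left(-39 \right)}\right)^{2} = \left(\frac{1}{8} \left(-23\right) \left(\left(-4 + 2\right) + 2\right) + \frac{6 + \left(-39\right)^{3} - -312 - 7 \left(-39\right)^{2}}{-8 - 39}\right)^{2} = \left(\frac{1}{8} \left(-23\right) \left(-2 + 2\right) + \frac{6 - 59319 + 312 - 10647}{-47}\right)^{2} = \left(\frac{1}{8} \left(-23\right) 0 - \frac{6 - 59319 + 312 - 10647}{47}\right)^{2} = \left(0 - - \frac{69648}{47}\right)^{2} = \left(0 + \frac{69648}{47}\right)^{2} = \left(\frac{69648}{47}\right)^{2} = \frac{4850843904}{2209}$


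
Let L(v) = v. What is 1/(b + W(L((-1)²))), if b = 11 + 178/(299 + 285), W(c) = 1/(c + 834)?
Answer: 243820/2756627 ≈ 0.088449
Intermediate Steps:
W(c) = 1/(834 + c)
b = 3301/292 (b = 11 + 178/584 = 11 + 178*(1/584) = 11 + 89/292 = 3301/292 ≈ 11.305)
1/(b + W(L((-1)²))) = 1/(3301/292 + 1/(834 + (-1)²)) = 1/(3301/292 + 1/(834 + 1)) = 1/(3301/292 + 1/835) = 1/(2756627/243820) = 243820/2756627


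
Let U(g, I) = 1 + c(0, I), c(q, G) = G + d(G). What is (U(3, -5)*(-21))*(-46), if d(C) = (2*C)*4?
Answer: -42504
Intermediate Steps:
d(C) = 8*C
c(q, G) = 9*G (c(q, G) = G + 8*G = 9*G)
U(g, I) = 1 + 9*I
(U(3, -5)*(-21))*(-46) = ((1 + 9*(-5))*(-21))*(-46) = ((1 - 45)*(-21))*(-46) = -44*(-21)*(-46) = 924*(-46) = -42504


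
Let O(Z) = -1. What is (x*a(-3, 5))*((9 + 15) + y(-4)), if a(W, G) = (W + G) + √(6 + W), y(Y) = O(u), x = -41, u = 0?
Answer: -1886 - 943*√3 ≈ -3519.3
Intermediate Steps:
y(Y) = -1
a(W, G) = G + W + √(6 + W) (a(W, G) = (G + W) + √(6 + W) = G + W + √(6 + W))
(x*a(-3, 5))*((9 + 15) + y(-4)) = (-41*(5 - 3 + √(6 - 3)))*((9 + 15) - 1) = (-41*(5 - 3 + √3))*(24 - 1) = -41*(2 + √3)*23 = (-82 - 41*√3)*23 = -1886 - 943*√3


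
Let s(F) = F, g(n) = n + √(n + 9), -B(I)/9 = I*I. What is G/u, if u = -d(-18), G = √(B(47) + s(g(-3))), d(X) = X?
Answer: √(-19884 + √6)/18 ≈ 7.8334*I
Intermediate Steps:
B(I) = -9*I² (B(I) = -9*I*I = -9*I²)
g(n) = n + √(9 + n)
G = √(-19884 + √6) (G = √(-9*47² + (-3 + √(9 - 3))) = √(-9*2209 + (-3 + √6)) = √(-19881 + (-3 + √6)) = √(-19884 + √6) ≈ 141.0*I)
u = 18 (u = -1*(-18) = 18)
G/u = √(-19884 + √6)/18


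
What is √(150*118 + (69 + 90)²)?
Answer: √42981 ≈ 207.32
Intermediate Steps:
√(150*118 + (69 + 90)²) = √(17700 + 159²) = √(17700 + 25281) = √42981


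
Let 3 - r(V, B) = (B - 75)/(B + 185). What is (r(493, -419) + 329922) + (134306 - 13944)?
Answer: 4052564/9 ≈ 4.5029e+5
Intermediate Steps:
r(V, B) = 3 - (-75 + B)/(185 + B) (r(V, B) = 3 - (B - 75)/(B + 185) = 3 - (-75 + B)/(185 + B))
(r(493, -419) + 329922) + (134306 - 13944) = (2*(315 - 419)/(185 - 419) + 329922) + (134306 - 13944) = (2*(-104)/(-234) + 329922) + 120362 = (2*(-1/234)*(-104) + 329922) + 120362 = (8/9 + 329922) + 120362 = 2969306/9 + 120362 = 4052564/9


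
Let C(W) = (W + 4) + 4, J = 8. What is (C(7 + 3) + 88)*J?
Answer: 848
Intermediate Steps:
C(W) = 8 + W (C(W) = (4 + W) + 4 = 8 + W)
(C(7 + 3) + 88)*J = ((8 + (7 + 3)) + 88)*8 = ((8 + 10) + 88)*8 = (18 + 88)*8 = 106*8 = 848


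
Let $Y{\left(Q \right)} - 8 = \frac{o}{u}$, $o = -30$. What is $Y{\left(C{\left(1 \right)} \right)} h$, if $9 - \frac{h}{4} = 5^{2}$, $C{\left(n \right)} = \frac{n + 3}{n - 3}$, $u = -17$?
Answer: $- \frac{10624}{17} \approx -624.94$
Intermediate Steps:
$C{\left(n \right)} = \frac{3 + n}{-3 + n}$
$h = -64$ ($h = 36 - 4 \cdot 5^{2} = 36 - 100 = -64$)
$Y{\left(Q \right)} = \frac{166}{17}$ ($Y{\left(Q \right)} = 8 - \frac{30}{-17} = 8 - - \frac{30}{17} = 8 + \frac{30}{17} = \frac{166}{17}$)
$Y{\left(C{\left(1 \right)} \right)} h = \frac{166}{17} \left(-64\right) = - \frac{10624}{17}$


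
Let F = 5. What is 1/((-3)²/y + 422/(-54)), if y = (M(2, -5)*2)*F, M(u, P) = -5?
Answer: -1350/10793 ≈ -0.12508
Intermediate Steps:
y = -50 (y = -5*2*5 = -10*5 = -50)
1/((-3)²/y + 422/(-54)) = 1/((-3)²/(-50) + 422/(-54)) = 1/(9*(-1/50) + 422*(-1/54)) = 1/(-9/50 - 211/27) = 1/(-10793/1350) = -1350/10793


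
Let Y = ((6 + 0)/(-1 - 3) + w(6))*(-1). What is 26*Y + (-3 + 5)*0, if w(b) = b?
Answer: -117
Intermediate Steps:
Y = -9/2 (Y = ((6 + 0)/(-1 - 3) + 6)*(-1) = (6/(-4) + 6)*(-1) = (6*(-1/4) + 6)*(-1) = (-3/2 + 6)*(-1) = (9/2)*(-1) = -9/2 ≈ -4.5000)
26*Y + (-3 + 5)*0 = 26*(-9/2) + (-3 + 5)*0 = -117 + 2*0 = -117 + 0 = -117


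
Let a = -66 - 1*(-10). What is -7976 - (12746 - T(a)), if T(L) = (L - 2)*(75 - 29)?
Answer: -23390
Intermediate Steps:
a = -56 (a = -66 + 10 = -56)
T(L) = -92 + 46*L (T(L) = (-2 + L)*46 = -92 + 46*L)
-7976 - (12746 - T(a)) = -7976 - (12746 - (-92 + 46*(-56))) = -7976 - (12746 - (-92 - 2576)) = -7976 - (12746 - 1*(-2668)) = -7976 - (12746 + 2668) = -7976 - 1*15414 = -7976 - 15414 = -23390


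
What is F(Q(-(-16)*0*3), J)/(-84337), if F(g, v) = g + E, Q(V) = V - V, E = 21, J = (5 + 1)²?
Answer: -21/84337 ≈ -0.00024900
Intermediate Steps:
J = 36 (J = 6² = 36)
Q(V) = 0
F(g, v) = 21 + g (F(g, v) = g + 21 = 21 + g)
F(Q(-(-16)*0*3), J)/(-84337) = (21 + 0)/(-84337) = 21*(-1/84337) = -21/84337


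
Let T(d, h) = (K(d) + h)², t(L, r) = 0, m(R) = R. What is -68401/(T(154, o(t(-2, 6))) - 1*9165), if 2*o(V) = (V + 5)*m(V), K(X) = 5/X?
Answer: 1622198116/217357115 ≈ 7.4633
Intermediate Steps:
o(V) = V*(5 + V)/2 (o(V) = ((V + 5)*V)/2 = ((5 + V)*V)/2 = (V*(5 + V))/2 = V*(5 + V)/2)
T(d, h) = (h + 5/d)² (T(d, h) = (5/d + h)² = (h + 5/d)²)
-68401/(T(154, o(t(-2, 6))) - 1*9165) = -68401/((5 + 154*((½)*0*(5 + 0)))²/154² - 1*9165) = -68401/((5 + 154*((½)*0*5))²/23716 - 9165) = -68401/((5 + 154*0)²/23716 - 9165) = -68401/((5 + 0)²/23716 - 9165) = -68401/((1/23716)*5² - 9165) = -68401/((1/23716)*25 - 9165) = -68401/(25/23716 - 9165) = -68401/(-217357115/23716) = -68401*(-23716/217357115) = 1622198116/217357115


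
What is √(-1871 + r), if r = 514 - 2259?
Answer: 4*I*√226 ≈ 60.133*I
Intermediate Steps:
r = -1745
√(-1871 + r) = √(-1871 - 1745) = √(-3616) = 4*I*√226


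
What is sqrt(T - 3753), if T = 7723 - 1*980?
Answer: sqrt(2990) ≈ 54.681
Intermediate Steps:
T = 6743 (T = 7723 - 980 = 6743)
sqrt(T - 3753) = sqrt(6743 - 3753) = sqrt(2990)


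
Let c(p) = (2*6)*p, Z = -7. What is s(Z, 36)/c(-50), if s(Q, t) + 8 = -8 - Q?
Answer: 3/200 ≈ 0.015000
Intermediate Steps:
c(p) = 12*p
s(Q, t) = -16 - Q (s(Q, t) = -8 + (-8 - Q) = -16 - Q)
s(Z, 36)/c(-50) = (-16 - 1*(-7))/((12*(-50))) = (-16 + 7)/(-600) = -9*(-1/600) = 3/200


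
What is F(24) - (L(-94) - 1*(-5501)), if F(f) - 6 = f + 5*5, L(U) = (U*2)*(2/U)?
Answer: -5450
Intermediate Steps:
L(U) = 4 (L(U) = (2*U)*(2/U) = 4)
F(f) = 31 + f (F(f) = 6 + (f + 5*5) = 6 + (f + 25) = 6 + (25 + f) = 31 + f)
F(24) - (L(-94) - 1*(-5501)) = (31 + 24) - (4 - 1*(-5501)) = 55 - (4 + 5501) = 55 - 1*5505 = 55 - 5505 = -5450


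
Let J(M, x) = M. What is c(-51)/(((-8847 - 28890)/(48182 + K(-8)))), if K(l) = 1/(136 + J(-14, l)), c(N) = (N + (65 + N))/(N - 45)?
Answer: -217493585/441975744 ≈ -0.49209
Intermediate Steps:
c(N) = (65 + 2*N)/(-45 + N)
K(l) = 1/122 (K(l) = 1/(136 - 14) = 1/122)
c(-51)/(((-8847 - 28890)/(48182 + K(-8)))) = ((65 + 2*(-51))/(-45 - 51))/(((-8847 - 28890)/(48182 + 1/122))) = ((65 - 102)/(-96))/((-37737/5878205/122)) = (-1/96*(-37))/((-37737*122/5878205)) = 37/(96*(-4603914/5878205)) = (37/96)*(-5878205/4603914) = -217493585/441975744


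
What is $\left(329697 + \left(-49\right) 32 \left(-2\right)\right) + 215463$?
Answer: $548296$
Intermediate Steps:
$\left(329697 + \left(-49\right) 32 \left(-2\right)\right) + 215463 = \left(329697 - -3136\right) + 215463 = \left(329697 + 3136\right) + 215463 = 332833 + 215463 = 548296$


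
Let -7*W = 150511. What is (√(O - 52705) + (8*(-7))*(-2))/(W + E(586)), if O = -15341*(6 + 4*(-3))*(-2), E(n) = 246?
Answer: -784/148789 - 77*I*√1957/148789 ≈ -0.0052692 - 0.022894*I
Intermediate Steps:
W = -150511/7 (W = -⅐*150511 = -150511/7 ≈ -21502.)
O = -184092 (O = -15341*(6 - 12)*(-2) = -(-92046)*(-2) = -15341*12 = -184092)
(√(O - 52705) + (8*(-7))*(-2))/(W + E(586)) = (√(-184092 - 52705) + (8*(-7))*(-2))/(-150511/7 + 246) = (√(-236797) - 56*(-2))/(-148789/7) = (11*I*√1957 + 112)*(-7/148789) = (112 + 11*I*√1957)*(-7/148789) = -784/148789 - 77*I*√1957/148789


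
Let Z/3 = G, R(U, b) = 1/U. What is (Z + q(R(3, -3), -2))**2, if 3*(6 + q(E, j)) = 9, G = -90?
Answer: 74529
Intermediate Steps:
q(E, j) = -3 (q(E, j) = -6 + (1/3)*9 = -6 + 3 = -3)
Z = -270 (Z = 3*(-90) = -270)
(Z + q(R(3, -3), -2))**2 = (-270 - 3)**2 = (-273)**2 = 74529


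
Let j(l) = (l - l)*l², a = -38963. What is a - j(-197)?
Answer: -38963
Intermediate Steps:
j(l) = 0 (j(l) = 0*l² = 0)
a - j(-197) = -38963 - 1*0 = -38963 + 0 = -38963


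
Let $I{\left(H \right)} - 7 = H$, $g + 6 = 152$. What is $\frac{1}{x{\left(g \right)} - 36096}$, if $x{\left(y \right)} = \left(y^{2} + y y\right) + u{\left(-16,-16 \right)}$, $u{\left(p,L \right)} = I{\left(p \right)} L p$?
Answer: $\frac{1}{4232} \approx 0.00023629$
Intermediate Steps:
$g = 146$ ($g = -6 + 152 = 146$)
$I{\left(H \right)} = 7 + H$
$u{\left(p,L \right)} = L p \left(7 + p\right)$ ($u{\left(p,L \right)} = \left(7 + p\right) L p = L \left(7 + p\right) p = L p \left(7 + p\right)$)
$x{\left(y \right)} = -2304 + 2 y^{2}$ ($x{\left(y \right)} = \left(y^{2} + y y\right) - - 256 \left(7 - 16\right) = \left(y^{2} + y^{2}\right) - \left(-256\right) \left(-9\right) = 2 y^{2} - 2304 = -2304 + 2 y^{2}$)
$\frac{1}{x{\left(g \right)} - 36096} = \frac{1}{\left(-2304 + 2 \cdot 146^{2}\right) - 36096} = \frac{1}{\left(-2304 + 2 \cdot 21316\right) - 36096} = \frac{1}{\left(-2304 + 42632\right) - 36096} = \frac{1}{40328 - 36096} = \frac{1}{4232}$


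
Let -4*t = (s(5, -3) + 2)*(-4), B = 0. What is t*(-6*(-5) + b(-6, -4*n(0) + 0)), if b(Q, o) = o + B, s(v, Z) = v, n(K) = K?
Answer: 210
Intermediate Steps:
t = 7 (t = -(5 + 2)*(-4)/4 = -7*(-4)/4 = -¼*(-28) = 7)
b(Q, o) = o (b(Q, o) = o + 0 = o)
t*(-6*(-5) + b(-6, -4*n(0) + 0)) = 7*(-6*(-5) + (-4*0 + 0)) = 7*(30 + (0 + 0)) = 7*(30 + 0) = 7*30 = 210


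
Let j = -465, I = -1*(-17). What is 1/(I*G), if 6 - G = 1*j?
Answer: 1/8007 ≈ 0.00012489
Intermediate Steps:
I = 17
G = 471 (G = 6 - (-465) = 6 - 1*(-465) = 6 + 465 = 471)
1/(I*G) = 1/(17*471) = 1/8007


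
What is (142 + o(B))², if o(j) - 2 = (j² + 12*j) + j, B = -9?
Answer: 11664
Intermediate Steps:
o(j) = 2 + j² + 13*j (o(j) = 2 + ((j² + 12*j) + j) = 2 + (j² + 13*j) = 2 + j² + 13*j)
(142 + o(B))² = (142 + (2 + (-9)² + 13*(-9)))² = (142 + (2 + 81 - 117))² = (142 - 34)² = 108² = 11664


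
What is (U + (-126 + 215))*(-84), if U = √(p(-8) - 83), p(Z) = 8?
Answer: -7476 - 420*I*√3 ≈ -7476.0 - 727.46*I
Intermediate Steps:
U = 5*I*√3 (U = √(8 - 83) = √(-75) = 5*I*√3 ≈ 8.6602*I)
(U + (-126 + 215))*(-84) = (5*I*√3 + (-126 + 215))*(-84) = (5*I*√3 + 89)*(-84) = (89 + 5*I*√3)*(-84) = -7476 - 420*I*√3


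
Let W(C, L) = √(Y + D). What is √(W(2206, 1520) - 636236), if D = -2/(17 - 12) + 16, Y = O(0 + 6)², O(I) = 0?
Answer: √(-15905900 + 5*√390)/5 ≈ 797.64*I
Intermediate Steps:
Y = 0 (Y = 0² = 0)
D = 78/5 (D = -2/5 + 16 = (⅕)*(-2) + 16 = -⅖ + 16 = 78/5 ≈ 15.600)
W(C, L) = √390/5 (W(C, L) = √(0 + 78/5) = √(78/5) = √390/5)
√(W(2206, 1520) - 636236) = √(√390/5 - 636236) = √(-636236 + √390/5)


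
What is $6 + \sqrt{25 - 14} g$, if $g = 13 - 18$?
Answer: $6 - 5 \sqrt{11} \approx -10.583$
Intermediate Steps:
$g = -5$
$6 + \sqrt{25 - 14} g = 6 + \sqrt{25 - 14} \left(-5\right) = 6 + \sqrt{11} \left(-5\right) = 6 - 5 \sqrt{11}$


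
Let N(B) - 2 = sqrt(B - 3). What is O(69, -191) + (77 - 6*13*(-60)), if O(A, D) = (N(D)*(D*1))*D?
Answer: 77719 + 36481*I*sqrt(194) ≈ 77719.0 + 5.0812e+5*I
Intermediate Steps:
N(B) = 2 + sqrt(-3 + B) (N(B) = 2 + sqrt(B - 3) = 2 + sqrt(-3 + B))
O(A, D) = D**2*(2 + sqrt(-3 + D)) (O(A, D) = ((2 + sqrt(-3 + D))*(D*1))*D = ((2 + sqrt(-3 + D))*D)*D = (D*(2 + sqrt(-3 + D)))*D = D**2*(2 + sqrt(-3 + D)))
O(69, -191) + (77 - 6*13*(-60)) = (-191)**2*(2 + sqrt(-3 - 191)) + (77 - 6*13*(-60)) = 36481*(2 + sqrt(-194)) + (77 - 78*(-60)) = 36481*(2 + I*sqrt(194)) + (77 + 4680) = (72962 + 36481*I*sqrt(194)) + 4757 = 77719 + 36481*I*sqrt(194)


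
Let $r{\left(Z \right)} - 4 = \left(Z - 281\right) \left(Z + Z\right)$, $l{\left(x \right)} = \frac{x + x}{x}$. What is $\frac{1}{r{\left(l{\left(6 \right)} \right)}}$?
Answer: $- \frac{1}{1112} \approx -0.00089928$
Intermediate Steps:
$l{\left(x \right)} = 2$ ($l{\left(x \right)} = \frac{2 x}{x} = 2$)
$r{\left(Z \right)} = 4 + 2 Z \left(-281 + Z\right)$ ($r{\left(Z \right)} = 4 + \left(Z - 281\right) \left(Z + Z\right) = 4 + \left(-281 + Z\right) 2 Z = 4 + 2 Z \left(-281 + Z\right)$)
$\frac{1}{r{\left(l{\left(6 \right)} \right)}} = \frac{1}{4 - 1124 + 2 \cdot 2^{2}} = \frac{1}{4 - 1124 + 2 \cdot 4} = \frac{1}{4 - 1124 + 8} = \frac{1}{-1112} = - \frac{1}{1112}$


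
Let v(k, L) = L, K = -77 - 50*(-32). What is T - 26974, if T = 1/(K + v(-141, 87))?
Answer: -43428139/1610 ≈ -26974.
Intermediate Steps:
K = 1523 (K = -77 + 1600 = 1523)
T = 1/1610 (T = 1/(1523 + 87) = 1/1610 ≈ 0.00062112)
T - 26974 = 1/1610 - 26974 = -43428139/1610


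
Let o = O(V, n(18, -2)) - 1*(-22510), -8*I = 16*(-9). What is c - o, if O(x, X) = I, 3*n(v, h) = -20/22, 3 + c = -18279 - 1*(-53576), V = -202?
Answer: 12766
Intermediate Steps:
c = 35294 (c = -3 + (-18279 - 1*(-53576)) = -3 + (-18279 + 53576) = -3 + 35297 = 35294)
n(v, h) = -10/33 (n(v, h) = (-20/22)/3 = (-20*1/22)/3 = (⅓)*(-10/11) = -10/33)
I = 18 (I = -2*(-9) = -⅛*(-144) = 18)
O(x, X) = 18
o = 22528 (o = 18 - 1*(-22510) = 18 + 22510 = 22528)
c - o = 35294 - 1*22528 = 35294 - 22528 = 12766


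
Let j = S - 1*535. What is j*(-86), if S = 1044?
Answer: -43774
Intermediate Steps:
j = 509 (j = 1044 - 1*535 = 1044 - 535 = 509)
j*(-86) = 509*(-86) = -43774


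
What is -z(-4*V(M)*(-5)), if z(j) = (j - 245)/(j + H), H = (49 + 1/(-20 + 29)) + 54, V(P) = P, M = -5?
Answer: 3105/28 ≈ 110.89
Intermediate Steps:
H = 928/9 (H = (49 + 1/9) + 54 = 442/9 + 54 = 928/9 ≈ 103.11)
z(j) = (-245 + j)/(928/9 + j) (z(j) = (j - 245)/(j + 928/9) = (-245 + j)/(928/9 + j))
-z(-4*V(M)*(-5)) = -9*(-245 - 4*(-5)*(-5))/(928 + 9*(-4*(-5)*(-5))) = -9*(-245 + 20*(-5))/(928 + 9*(20*(-5))) = -9*(-245 - 100)/(928 + 9*(-100)) = -9*(-345)/(928 - 900) = -9*(-345)/28 = -1*(-3105/28) = 3105/28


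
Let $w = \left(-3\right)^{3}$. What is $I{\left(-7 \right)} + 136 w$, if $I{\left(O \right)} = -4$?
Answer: $-3676$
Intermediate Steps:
$w = -27$
$I{\left(-7 \right)} + 136 w = -4 + 136 \left(-27\right) = -4 - 3672 = -3676$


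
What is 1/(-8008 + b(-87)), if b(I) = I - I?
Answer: -1/8008 ≈ -0.00012488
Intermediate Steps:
b(I) = 0
1/(-8008 + b(-87)) = 1/(-8008 + 0) = 1/(-8008) = -1/8008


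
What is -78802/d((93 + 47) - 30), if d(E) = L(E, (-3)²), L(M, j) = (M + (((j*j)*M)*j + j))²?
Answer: -78802/6449535481 ≈ -1.2218e-5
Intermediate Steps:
L(M, j) = (M + j + M*j³)² (L(M, j) = (M + ((j²*M)*j + j))² = (M + ((M*j²)*j + j))² = (M + (M*j³ + j))² = (M + (j + M*j³))² = (M + j + M*j³)²)
d(E) = (9 + 730*E)² (d(E) = (E + (-3)² + E*((-3)²)³)² = (E + 9 + E*9³)² = (E + 9 + E*729)² = (E + 9 + 729*E)² = (9 + 730*E)²)
-78802/d((93 + 47) - 30) = -78802/(9 + 730*((93 + 47) - 30))² = -78802/(9 + 730*(140 - 30))² = -78802/(9 + 730*110)² = -78802/(9 + 80300)² = -78802/(80309²) = -78802/6449535481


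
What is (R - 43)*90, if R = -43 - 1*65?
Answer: -13590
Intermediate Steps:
R = -108 (R = -43 - 65 = -108)
(R - 43)*90 = (-108 - 43)*90 = -151*90 = -13590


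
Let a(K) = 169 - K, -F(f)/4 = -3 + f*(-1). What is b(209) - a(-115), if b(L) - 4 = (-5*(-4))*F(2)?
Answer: 120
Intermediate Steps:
F(f) = 12 + 4*f (F(f) = -4*(-3 + f*(-1)) = -4*(-3 - f) = 12 + 4*f)
b(L) = 404 (b(L) = 4 + (-5*(-4))*(12 + 4*2) = 4 + 20*(12 + 8) = 4 + 20*20 = 4 + 400 = 404)
b(209) - a(-115) = 404 - (169 - 1*(-115)) = 404 - (169 + 115) = 404 - 1*284 = 404 - 284 = 120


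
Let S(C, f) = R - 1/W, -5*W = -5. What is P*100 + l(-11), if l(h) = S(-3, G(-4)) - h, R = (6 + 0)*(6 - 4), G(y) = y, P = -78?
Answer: -7778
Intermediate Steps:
W = 1 (W = -⅕*(-5) = 1)
R = 12 (R = 6*2 = 12)
S(C, f) = 11 (S(C, f) = 12 - 1/1 = 12 - 1*1 = 12 - 1 = 11)
l(h) = 11 - h
P*100 + l(-11) = -78*100 + (11 - 1*(-11)) = -7800 + (11 + 11) = -7800 + 22 = -7778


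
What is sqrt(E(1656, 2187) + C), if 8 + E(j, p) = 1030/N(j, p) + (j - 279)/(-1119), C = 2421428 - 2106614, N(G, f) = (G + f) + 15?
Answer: sqrt(162976051119008562)/719517 ≈ 561.08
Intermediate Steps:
N(G, f) = 15 + G + f
C = 314814
E(j, p) = -2891/373 + 1030/(15 + j + p) - j/1119 (E(j, p) = -8 + (1030/(15 + j + p) + (j - 279)/(-1119)) = -8 + (1030/(15 + j + p) + (-279 + j)*(-1/1119)) = -8 + (1030/(15 + j + p) + (93/373 - j/1119)) = -8 + (93/373 + 1030/(15 + j + p) - j/1119) = -2891/373 + 1030/(15 + j + p) - j/1119)
sqrt(E(1656, 2187) + C) = sqrt((1030 - (8673 + 1656)*(15 + 1656 + 2187)/1119)/(15 + 1656 + 2187) + 314814) = sqrt((1030 - 1/1119*10329*3858)/3858 + 314814) = sqrt((1030 - 13283094/373)/3858 + 314814) = sqrt((1/3858)*(-12898904/373) + 314814) = sqrt(-6449452/719517 + 314814) = sqrt(226507575386/719517) = sqrt(162976051119008562)/719517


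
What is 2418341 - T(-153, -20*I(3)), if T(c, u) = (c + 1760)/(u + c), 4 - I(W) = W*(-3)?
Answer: 998776440/413 ≈ 2.4183e+6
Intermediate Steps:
I(W) = 4 + 3*W (I(W) = 4 - W*(-3) = 4 - (-3)*W = 4 + 3*W)
T(c, u) = (1760 + c)/(c + u)
2418341 - T(-153, -20*I(3)) = 2418341 - (1760 - 153)/(-153 - 20*(4 + 3*3)) = 2418341 - 1607/(-153 - 20*(4 + 9)) = 2418341 - 1607/(-153 - 20*13) = 2418341 - 1607/(-153 - 260) = 2418341 - 1607/(-413) = 2418341 - (-1)*1607/413 = 2418341 - 1*(-1607/413) = 2418341 + 1607/413 = 998776440/413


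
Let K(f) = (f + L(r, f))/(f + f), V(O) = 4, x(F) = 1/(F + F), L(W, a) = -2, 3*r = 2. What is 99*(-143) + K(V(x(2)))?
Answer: -56627/4 ≈ -14157.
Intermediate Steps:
r = 2/3 (r = (1/3)*2 = 2/3 ≈ 0.66667)
x(F) = 1/(2*F)
K(f) = (-2 + f)/(2*f) (K(f) = (f - 2)/(f + f) = (-2 + f)/((2*f)) = (-2 + f)*(1/(2*f)) = (-2 + f)/(2*f))
99*(-143) + K(V(x(2))) = 99*(-143) + (1/2)*(-2 + 4)/4 = -14157 + (1/2)*(1/4)*2 = -14157 + 1/4 = -56627/4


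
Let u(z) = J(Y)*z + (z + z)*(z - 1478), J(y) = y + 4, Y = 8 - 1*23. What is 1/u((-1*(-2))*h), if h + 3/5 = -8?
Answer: 25/1290602 ≈ 1.9371e-5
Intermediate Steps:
h = -43/5 (h = -3/5 - 8 = -43/5 ≈ -8.6000)
Y = -15 (Y = 8 - 23 = -15)
J(y) = 4 + y
u(z) = -11*z + 2*z*(-1478 + z) (u(z) = (4 - 15)*z + (z + z)*(z - 1478) = -11*z + (2*z)*(-1478 + z) = -11*z + 2*z*(-1478 + z))
1/u((-1*(-2))*h) = 1/((-1*(-2)*(-43/5))*(-2967 + 2*(-1*(-2)*(-43/5)))) = 1/((2*(-43/5))*(-2967 + 2*(2*(-43/5)))) = 1/(-86*(-2967 + 2*(-86/5))/5) = 1/(-86*(-2967 - 172/5)/5) = 1/(-86/5*(-15007/5)) = 1/(1290602/25) = 25/1290602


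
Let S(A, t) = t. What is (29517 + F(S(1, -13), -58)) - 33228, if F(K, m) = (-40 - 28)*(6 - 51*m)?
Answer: -205263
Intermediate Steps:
F(K, m) = -408 + 3468*m (F(K, m) = -68*(6 - 51*m) = -408 + 3468*m)
(29517 + F(S(1, -13), -58)) - 33228 = (29517 + (-408 + 3468*(-58))) - 33228 = (29517 + (-408 - 201144)) - 33228 = (29517 - 201552) - 33228 = -172035 - 33228 = -205263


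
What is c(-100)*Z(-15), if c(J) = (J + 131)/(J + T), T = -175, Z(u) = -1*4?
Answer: 124/275 ≈ 0.45091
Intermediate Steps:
Z(u) = -4
c(J) = (131 + J)/(-175 + J) (c(J) = (J + 131)/(J - 175) = (131 + J)/(-175 + J))
c(-100)*Z(-15) = ((131 - 100)/(-175 - 100))*(-4) = (31/(-275))*(-4) = -1/275*31*(-4) = -31/275*(-4) = 124/275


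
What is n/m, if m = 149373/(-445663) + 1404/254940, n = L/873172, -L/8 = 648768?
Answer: 2047535690231360/113559177081417 ≈ 18.031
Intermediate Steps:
L = -5190144 (L = -8*648768 = -5190144)
n = -1297536/218293 (n = -5190144/873172 = -5190144*1/873172 = -1297536/218293 ≈ -5.9440)
m = -3121286814/9468110435 (m = 149373*(-1/445663) + 1404*(1/254940) = -149373/445663 + 117/21245 = -3121286814/9468110435 ≈ -0.32966)
n/m = -1297536/(218293*(-3121286814/9468110435)) = -1297536/218293*(-9468110435/3121286814) = 2047535690231360/113559177081417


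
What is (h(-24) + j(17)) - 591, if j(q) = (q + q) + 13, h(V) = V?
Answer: -568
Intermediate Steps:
j(q) = 13 + 2*q (j(q) = 2*q + 13 = 13 + 2*q)
(h(-24) + j(17)) - 591 = (-24 + (13 + 2*17)) - 591 = (-24 + (13 + 34)) - 591 = (-24 + 47) - 591 = 23 - 591 = -568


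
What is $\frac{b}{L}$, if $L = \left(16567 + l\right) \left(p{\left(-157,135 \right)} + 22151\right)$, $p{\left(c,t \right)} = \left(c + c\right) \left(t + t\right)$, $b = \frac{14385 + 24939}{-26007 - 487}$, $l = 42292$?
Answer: $\frac{19662}{48832155279817} \approx 4.0264 \cdot 10^{-10}$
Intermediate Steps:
$b = - \frac{19662}{13247}$ ($b = \frac{39324}{-26494} = 39324 \left(- \frac{1}{26494}\right) = - \frac{19662}{13247} \approx -1.4843$)
$p{\left(c,t \right)} = 4 c t$ ($p{\left(c,t \right)} = 2 c 2 t = 4 c t$)
$L = -3686280311$ ($L = \left(16567 + 42292\right) \left(4 \left(-157\right) 135 + 22151\right) = 58859 \left(-84780 + 22151\right) = 58859 \left(-62629\right) = -3686280311$)
$\frac{b}{L} = - \frac{19662}{13247 \left(-3686280311\right)} = \left(- \frac{19662}{13247}\right) \left(- \frac{1}{3686280311}\right) = \frac{19662}{48832155279817}$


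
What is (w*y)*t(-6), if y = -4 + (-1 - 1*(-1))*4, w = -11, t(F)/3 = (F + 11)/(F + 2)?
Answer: -165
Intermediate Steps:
t(F) = 3*(11 + F)/(2 + F) (t(F) = 3*((F + 11)/(F + 2)) = 3*((11 + F)/(2 + F)) = 3*(11 + F)/(2 + F))
y = -4 (y = -4 + (-1 + 1)*4 = -4 + 0*4 = -4 + 0 = -4)
(w*y)*t(-6) = (-11*(-4))*(3*(11 - 6)/(2 - 6)) = 44*(3*5/(-4)) = 44*(3*(-¼)*5) = 44*(-15/4) = -165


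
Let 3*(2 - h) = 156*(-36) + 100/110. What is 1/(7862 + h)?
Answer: 33/321278 ≈ 0.00010271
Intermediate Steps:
h = 61832/33 (h = 2 - (156*(-36) + 100/110)/3 = 2 - (-5616 + 100*(1/110))/3 = 2 - (-5616 + 10/11)/3 = 2 - ⅓*(-61766/11) = 2 + 61766/33 = 61832/33 ≈ 1873.7)
1/(7862 + h) = 1/(7862 + 61832/33) = 1/(321278/33) = 33/321278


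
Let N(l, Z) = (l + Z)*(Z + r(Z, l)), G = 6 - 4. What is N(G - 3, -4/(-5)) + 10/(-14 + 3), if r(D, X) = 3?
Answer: -459/275 ≈ -1.6691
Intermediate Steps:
G = 2
N(l, Z) = (3 + Z)*(Z + l) (N(l, Z) = (l + Z)*(Z + 3) = (Z + l)*(3 + Z) = (3 + Z)*(Z + l))
N(G - 3, -4/(-5)) + 10/(-14 + 3) = ((-4/(-5))² + 3*(-4/(-5)) + 3*(2 - 3) + (-4/(-5))*(2 - 3)) + 10/(-14 + 3) = ((-4*(-⅕))² + 3*(-4*(-⅕)) + 3*(-1) - 4*(-⅕)*(-1)) + 10/(-11) = ((⅘)² + 3*(⅘) - 3 + (⅘)*(-1)) - 1/11*10 = (16/25 + 12/5 - 3 - ⅘) - 10/11 = -19/25 - 10/11 = -459/275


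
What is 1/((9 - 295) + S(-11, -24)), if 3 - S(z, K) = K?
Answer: -1/259 ≈ -0.0038610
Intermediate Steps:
S(z, K) = 3 - K
1/((9 - 295) + S(-11, -24)) = 1/((9 - 295) + (3 - 1*(-24))) = 1/(-286 + (3 + 24)) = 1/(-286 + 27) = 1/(-259) = -1/259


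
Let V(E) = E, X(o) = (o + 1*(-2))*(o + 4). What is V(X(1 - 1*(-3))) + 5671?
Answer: 5687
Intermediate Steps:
X(o) = (-2 + o)*(4 + o) (X(o) = (o - 2)*(4 + o) = (-2 + o)*(4 + o))
V(X(1 - 1*(-3))) + 5671 = (-8 + (1 - 1*(-3))**2 + 2*(1 - 1*(-3))) + 5671 = (-8 + (1 + 3)**2 + 2*(1 + 3)) + 5671 = (-8 + 4**2 + 2*4) + 5671 = (-8 + 16 + 8) + 5671 = 16 + 5671 = 5687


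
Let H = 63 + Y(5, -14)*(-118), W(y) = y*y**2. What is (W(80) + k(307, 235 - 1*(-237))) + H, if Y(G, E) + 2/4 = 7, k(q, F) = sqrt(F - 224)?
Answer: 511296 + 2*sqrt(62) ≈ 5.1131e+5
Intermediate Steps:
k(q, F) = sqrt(-224 + F)
Y(G, E) = 13/2 (Y(G, E) = -1/2 + 7 = 13/2)
W(y) = y**3
H = -704 (H = 63 + (13/2)*(-118) = 63 - 767 = -704)
(W(80) + k(307, 235 - 1*(-237))) + H = (80**3 + sqrt(-224 + (235 - 1*(-237)))) - 704 = (512000 + sqrt(-224 + (235 + 237))) - 704 = (512000 + sqrt(-224 + 472)) - 704 = (512000 + sqrt(248)) - 704 = (512000 + 2*sqrt(62)) - 704 = 511296 + 2*sqrt(62)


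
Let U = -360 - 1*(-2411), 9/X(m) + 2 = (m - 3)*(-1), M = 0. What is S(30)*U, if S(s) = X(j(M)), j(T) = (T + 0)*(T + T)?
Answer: 18459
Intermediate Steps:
j(T) = 2*T² (j(T) = T*(2*T) = 2*T²)
X(m) = 9/(1 - m) (X(m) = 9/(-2 + (m - 3)*(-1)) = 9/(-2 + (-3 + m)*(-1)) = 9/(-2 + (3 - m)) = 9/(1 - m))
S(s) = 9 (S(s) = -9/(-1 + 2*0²) = -9/(-1 + 2*0) = -9/(-1 + 0) = -9/(-1) = -9*(-1) = 9)
U = 2051 (U = -360 + 2411 = 2051)
S(30)*U = 9*2051 = 18459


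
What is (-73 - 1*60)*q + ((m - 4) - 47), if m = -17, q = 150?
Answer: -20018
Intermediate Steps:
(-73 - 1*60)*q + ((m - 4) - 47) = (-73 - 1*60)*150 + ((-17 - 4) - 47) = (-73 - 60)*150 + (-21 - 47) = -133*150 - 68 = -19950 - 68 = -20018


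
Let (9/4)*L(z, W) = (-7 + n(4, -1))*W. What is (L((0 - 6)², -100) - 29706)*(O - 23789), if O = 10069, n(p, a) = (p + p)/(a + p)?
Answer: 10932946640/27 ≈ 4.0492e+8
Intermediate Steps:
n(p, a) = 2*p/(a + p) (n(p, a) = (2*p)/(a + p) = 2*p/(a + p))
L(z, W) = -52*W/27 (L(z, W) = 4*((-7 + 2*4/(-1 + 4))*W)/9 = 4*((-7 + 2*4/3)*W)/9 = 4*((-7 + 2*4*(⅓))*W)/9 = 4*((-7 + 8/3)*W)/9 = 4*(-13*W/3)/9 = -52*W/27)
(L((0 - 6)², -100) - 29706)*(O - 23789) = (-52/27*(-100) - 29706)*(10069 - 23789) = (5200/27 - 29706)*(-13720) = -796862/27*(-13720) = 10932946640/27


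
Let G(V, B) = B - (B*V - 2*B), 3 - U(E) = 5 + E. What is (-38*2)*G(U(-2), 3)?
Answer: -684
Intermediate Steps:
U(E) = -2 - E (U(E) = 3 - (5 + E) = 3 + (-5 - E) = -2 - E)
G(V, B) = 3*B - B*V (G(V, B) = B - (-2*B + B*V) = B + (2*B - B*V) = 3*B - B*V)
(-38*2)*G(U(-2), 3) = (-38*2)*(3*(3 - (-2 - 1*(-2)))) = -228*(3 - (-2 + 2)) = -228*(3 - 1*0) = -228*(3 + 0) = -228*3 = -76*9 = -684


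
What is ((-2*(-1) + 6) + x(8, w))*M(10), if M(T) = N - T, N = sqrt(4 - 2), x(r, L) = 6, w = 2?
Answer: -140 + 14*sqrt(2) ≈ -120.20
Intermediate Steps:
N = sqrt(2) ≈ 1.4142
M(T) = sqrt(2) - T
((-2*(-1) + 6) + x(8, w))*M(10) = ((-2*(-1) + 6) + 6)*(sqrt(2) - 1*10) = ((2 + 6) + 6)*(sqrt(2) - 10) = (8 + 6)*(-10 + sqrt(2)) = 14*(-10 + sqrt(2)) = -140 + 14*sqrt(2)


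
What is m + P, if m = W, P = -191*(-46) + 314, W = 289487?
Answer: 298587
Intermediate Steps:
P = 9100 (P = 8786 + 314 = 9100)
m = 289487
m + P = 289487 + 9100 = 298587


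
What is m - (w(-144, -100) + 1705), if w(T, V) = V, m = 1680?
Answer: 75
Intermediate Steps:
m - (w(-144, -100) + 1705) = 1680 - (-100 + 1705) = 1680 - 1*1605 = 1680 - 1605 = 75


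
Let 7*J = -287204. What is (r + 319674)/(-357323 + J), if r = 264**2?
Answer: -545118/557693 ≈ -0.97745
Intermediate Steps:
J = -287204/7 (J = (1/7)*(-287204) = -287204/7 ≈ -41029.)
r = 69696
(r + 319674)/(-357323 + J) = (69696 + 319674)/(-357323 - 287204/7) = 389370/(-2788465/7) = 389370*(-7/2788465) = -545118/557693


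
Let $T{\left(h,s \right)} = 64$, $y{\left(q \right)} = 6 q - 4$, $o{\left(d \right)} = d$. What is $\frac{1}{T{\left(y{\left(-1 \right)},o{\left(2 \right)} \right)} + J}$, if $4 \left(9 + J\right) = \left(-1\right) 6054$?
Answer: $- \frac{2}{2917} \approx -0.00068564$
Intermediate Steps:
$y{\left(q \right)} = -4 + 6 q$
$J = - \frac{3045}{2}$ ($J = -9 + \frac{\left(-1\right) 6054}{4} = -9 + \frac{1}{4} \left(-6054\right) = -9 - \frac{3027}{2} = - \frac{3045}{2} \approx -1522.5$)
$\frac{1}{T{\left(y{\left(-1 \right)},o{\left(2 \right)} \right)} + J} = \frac{1}{64 - \frac{3045}{2}} = \frac{1}{- \frac{2917}{2}} = - \frac{2}{2917}$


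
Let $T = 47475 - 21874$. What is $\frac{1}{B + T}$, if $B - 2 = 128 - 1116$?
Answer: $\frac{1}{24615} \approx 4.0626 \cdot 10^{-5}$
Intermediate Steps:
$T = 25601$ ($T = 47475 - 21874 = 25601$)
$B = -986$ ($B = 2 + \left(128 - 1116\right) = 2 - 988 = -986$)
$\frac{1}{B + T} = \frac{1}{-986 + 25601} = \frac{1}{24615}$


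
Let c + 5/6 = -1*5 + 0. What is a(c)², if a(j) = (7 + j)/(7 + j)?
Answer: 1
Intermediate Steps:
c = -35/6 (c = -⅚ + (-1*5 + 0) = -⅚ + (-5 + 0) = -⅚ - 5 = -35/6 ≈ -5.8333)
a(j) = 1
a(c)² = 1² = 1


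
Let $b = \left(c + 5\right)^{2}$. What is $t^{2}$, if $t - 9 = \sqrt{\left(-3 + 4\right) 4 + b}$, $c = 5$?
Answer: $185 + 36 \sqrt{26} \approx 368.56$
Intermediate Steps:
$b = 100$ ($b = \left(5 + 5\right)^{2} = 10^{2} = 100$)
$t = 9 + 2 \sqrt{26}$ ($t = 9 + \sqrt{\left(-3 + 4\right) 4 + 100} = 9 + \sqrt{1 \cdot 4 + 100} = 9 + \sqrt{4 + 100} = 9 + \sqrt{104} = 9 + 2 \sqrt{26} \approx 19.198$)
$t^{2} = \left(9 + 2 \sqrt{26}\right)^{2}$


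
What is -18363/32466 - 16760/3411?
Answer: -202255451/36913842 ≈ -5.4791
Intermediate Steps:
-18363/32466 - 16760/3411 = -18363*1/32466 - 16760*1/3411 = -6121/10822 - 16760/3411 = -202255451/36913842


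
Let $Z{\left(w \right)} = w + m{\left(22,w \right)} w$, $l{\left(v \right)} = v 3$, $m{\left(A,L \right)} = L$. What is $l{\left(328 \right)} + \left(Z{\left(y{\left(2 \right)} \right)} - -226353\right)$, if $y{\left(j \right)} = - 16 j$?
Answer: $228329$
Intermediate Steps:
$l{\left(v \right)} = 3 v$
$Z{\left(w \right)} = w + w^{2}$ ($Z{\left(w \right)} = w + w w = w + w^{2}$)
$l{\left(328 \right)} + \left(Z{\left(y{\left(2 \right)} \right)} - -226353\right) = 3 \cdot 328 + \left(\left(-16\right) 2 \left(1 - 32\right) - -226353\right) = 984 + \left(- 32 \left(1 - 32\right) + 226353\right) = 984 + \left(\left(-32\right) \left(-31\right) + 226353\right) = 984 + \left(992 + 226353\right) = 984 + 227345 = 228329$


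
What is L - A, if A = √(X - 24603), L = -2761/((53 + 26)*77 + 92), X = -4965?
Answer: -2761/6175 - 8*I*√462 ≈ -0.44713 - 171.95*I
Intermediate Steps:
L = -2761/6175 (L = -2761/(79*77 + 92) = -2761/(6083 + 92) = -2761/6175 ≈ -0.44713)
A = 8*I*√462 (A = √(-4965 - 24603) = √(-29568) = 8*I*√462 ≈ 171.95*I)
L - A = -2761/6175 - 8*I*√462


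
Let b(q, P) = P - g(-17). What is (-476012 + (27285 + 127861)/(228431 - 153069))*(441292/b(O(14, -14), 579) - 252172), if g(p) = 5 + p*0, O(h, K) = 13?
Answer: 1294169434208018082/10814447 ≈ 1.1967e+11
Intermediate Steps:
g(p) = 5 (g(p) = 5 + 0 = 5)
b(q, P) = -5 + P (b(q, P) = P - 1*5 = P - 5 = -5 + P)
(-476012 + (27285 + 127861)/(228431 - 153069))*(441292/b(O(14, -14), 579) - 252172) = (-476012 + (27285 + 127861)/(228431 - 153069))*(441292/(-5 + 579) - 252172) = (-476012 + 155146/75362)*(441292/574 - 252172) = (-476012 + 155146*(1/75362))*(441292*(1/574) - 252172) = (-476012 + 77573/37681)*(220646/287 - 252172) = -17936530599/37681*(-72152718/287) = 1294169434208018082/10814447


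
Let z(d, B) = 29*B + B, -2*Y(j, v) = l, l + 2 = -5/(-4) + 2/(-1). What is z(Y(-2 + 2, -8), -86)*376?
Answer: -970080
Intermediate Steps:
l = -11/4 (l = -2 + (-5/(-4) + 2/(-1)) = -2 + (-5*(-¼) + 2*(-1)) = -2 + (5/4 - 2) = -2 - ¾ = -11/4 ≈ -2.7500)
Y(j, v) = 11/8 (Y(j, v) = -½*(-11/4) = 11/8)
z(d, B) = 30*B
z(Y(-2 + 2, -8), -86)*376 = (30*(-86))*376 = -2580*376 = -970080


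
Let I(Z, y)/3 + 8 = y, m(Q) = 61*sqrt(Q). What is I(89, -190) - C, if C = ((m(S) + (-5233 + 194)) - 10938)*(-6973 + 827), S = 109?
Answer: -98195236 + 374906*sqrt(109) ≈ -9.4281e+7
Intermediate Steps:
I(Z, y) = -24 + 3*y
C = 98194642 - 374906*sqrt(109) (C = ((61*sqrt(109) + (-5233 + 194)) - 10938)*(-6973 + 827) = ((61*sqrt(109) - 5039) - 10938)*(-6146) = ((-5039 + 61*sqrt(109)) - 10938)*(-6146) = (-15977 + 61*sqrt(109))*(-6146) = 98194642 - 374906*sqrt(109) ≈ 9.4280e+7)
I(89, -190) - C = (-24 + 3*(-190)) - (98194642 - 374906*sqrt(109)) = (-24 - 570) + (-98194642 + 374906*sqrt(109)) = -594 + (-98194642 + 374906*sqrt(109)) = -98195236 + 374906*sqrt(109)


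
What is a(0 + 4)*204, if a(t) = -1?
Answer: -204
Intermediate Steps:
a(0 + 4)*204 = -1*204 = -204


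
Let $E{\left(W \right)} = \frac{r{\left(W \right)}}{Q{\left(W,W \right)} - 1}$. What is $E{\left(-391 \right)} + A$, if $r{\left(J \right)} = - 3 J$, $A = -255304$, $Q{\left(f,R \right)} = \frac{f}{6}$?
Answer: $- \frac{101362726}{397} \approx -2.5532 \cdot 10^{5}$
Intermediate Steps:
$Q{\left(f,R \right)} = \frac{f}{6}$ ($Q{\left(f,R \right)} = f \frac{1}{6} = \frac{f}{6}$)
$E{\left(W \right)} = - \frac{3 W}{-1 + \frac{W}{6}}$ ($E{\left(W \right)} = \frac{\left(-3\right) W}{\frac{W}{6} - 1} = \frac{\left(-3\right) W}{-1 + \frac{W}{6}} = - \frac{3 W}{-1 + \frac{W}{6}}$)
$E{\left(-391 \right)} + A = \left(-18\right) \left(-391\right) \frac{1}{-6 - 391} - 255304 = \left(-18\right) \left(-391\right) \frac{1}{-397} - 255304 = \left(-18\right) \left(-391\right) \left(- \frac{1}{397}\right) - 255304 = - \frac{7038}{397} - 255304 = - \frac{101362726}{397}$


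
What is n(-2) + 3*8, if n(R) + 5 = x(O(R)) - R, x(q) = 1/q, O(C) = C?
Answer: 41/2 ≈ 20.500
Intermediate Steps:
x(q) = 1/q
n(R) = -5 + 1/R - R (n(R) = -5 + (1/R - R) = -5 + 1/R - R)
n(-2) + 3*8 = (-5 + 1/(-2) - 1*(-2)) + 3*8 = (-5 - ½ + 2) + 24 = -7/2 + 24 = 41/2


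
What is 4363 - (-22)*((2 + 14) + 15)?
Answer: 5045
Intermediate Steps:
4363 - (-22)*((2 + 14) + 15) = 4363 - (-22)*(16 + 15) = 4363 - (-22)*31 = 4363 - 1*(-682) = 4363 + 682 = 5045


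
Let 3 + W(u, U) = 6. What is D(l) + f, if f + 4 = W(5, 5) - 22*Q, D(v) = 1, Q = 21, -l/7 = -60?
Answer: -462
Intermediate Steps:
l = 420 (l = -7*(-60) = 420)
W(u, U) = 3 (W(u, U) = -3 + 6 = 3)
f = -463 (f = -4 + (3 - 22*21) = -4 + (3 - 462) = -4 - 459 = -463)
D(l) + f = 1 - 463 = -462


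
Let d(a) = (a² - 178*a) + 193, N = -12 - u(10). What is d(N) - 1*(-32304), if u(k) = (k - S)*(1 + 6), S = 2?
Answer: 49225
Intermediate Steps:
u(k) = -14 + 7*k (u(k) = (k - 1*2)*(1 + 6) = (k - 2)*7 = (-2 + k)*7 = -14 + 7*k)
N = -68 (N = -12 - (-14 + 7*10) = -12 - (-14 + 70) = -12 - 1*56 = -12 - 56 = -68)
d(a) = 193 + a² - 178*a
d(N) - 1*(-32304) = (193 + (-68)² - 178*(-68)) - 1*(-32304) = (193 + 4624 + 12104) + 32304 = 16921 + 32304 = 49225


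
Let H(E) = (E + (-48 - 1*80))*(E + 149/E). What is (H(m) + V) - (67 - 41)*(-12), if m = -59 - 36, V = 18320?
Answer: 3815842/95 ≈ 40167.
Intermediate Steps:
m = -95
H(E) = (-128 + E)*(E + 149/E) (H(E) = (E + (-48 - 80))*(E + 149/E) = (E - 128)*(E + 149/E) = (-128 + E)*(E + 149/E))
(H(m) + V) - (67 - 41)*(-12) = ((149 + (-95)**2 - 19072/(-95) - 128*(-95)) + 18320) - (67 - 41)*(-12) = ((149 + 9025 - 19072*(-1/95) + 12160) + 18320) - 26*(-12) = ((149 + 9025 + 19072/95 + 12160) + 18320) - 1*(-312) = (2045802/95 + 18320) + 312 = 3786202/95 + 312 = 3815842/95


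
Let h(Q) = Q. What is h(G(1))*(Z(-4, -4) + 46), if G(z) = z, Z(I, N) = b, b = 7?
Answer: 53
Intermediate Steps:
Z(I, N) = 7
h(G(1))*(Z(-4, -4) + 46) = 1*(7 + 46) = 1*53 = 53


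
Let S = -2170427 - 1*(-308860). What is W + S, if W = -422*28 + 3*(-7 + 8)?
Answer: -1873380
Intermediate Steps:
S = -1861567 (S = -2170427 + 308860 = -1861567)
W = -11813 (W = -11816 + 3*1 = -11816 + 3 = -11813)
W + S = -11813 - 1861567 = -1873380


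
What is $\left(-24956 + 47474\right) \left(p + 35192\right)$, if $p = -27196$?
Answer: $180053928$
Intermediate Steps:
$\left(-24956 + 47474\right) \left(p + 35192\right) = \left(-24956 + 47474\right) \left(-27196 + 35192\right) = 22518 \cdot 7996 = 180053928$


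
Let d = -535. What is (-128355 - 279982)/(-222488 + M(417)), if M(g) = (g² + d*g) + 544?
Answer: 408337/271150 ≈ 1.5059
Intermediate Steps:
M(g) = 544 + g² - 535*g (M(g) = (g² - 535*g) + 544 = 544 + g² - 535*g)
(-128355 - 279982)/(-222488 + M(417)) = (-128355 - 279982)/(-222488 + (544 + 417² - 535*417)) = -408337/(-222488 + (544 + 173889 - 223095)) = -408337/(-222488 - 48662) = -408337/(-271150) = -408337*(-1/271150) = 408337/271150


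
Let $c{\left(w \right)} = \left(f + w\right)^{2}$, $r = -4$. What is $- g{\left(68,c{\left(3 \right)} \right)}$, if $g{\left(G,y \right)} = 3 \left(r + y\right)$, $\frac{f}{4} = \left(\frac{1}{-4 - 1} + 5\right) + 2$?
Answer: $- \frac{68103}{25} \approx -2724.1$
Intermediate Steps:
$f = \frac{136}{5}$ ($f = 4 \left(\left(\frac{1}{-4 - 1} + 5\right) + 2\right) = 4 \left(\left(\frac{1}{-5} + 5\right) + 2\right) = 4 \left(\left(- \frac{1}{5} + 5\right) + 2\right) = 4 \left(\frac{24}{5} + 2\right) = 4 \cdot \frac{34}{5} = \frac{136}{5} \approx 27.2$)
$c{\left(w \right)} = \left(\frac{136}{5} + w\right)^{2}$
$g{\left(G,y \right)} = -12 + 3 y$ ($g{\left(G,y \right)} = 3 \left(-4 + y\right) = -12 + 3 y$)
$- g{\left(68,c{\left(3 \right)} \right)} = - (-12 + 3 \frac{\left(136 + 5 \cdot 3\right)^{2}}{25}) = - (-12 + 3 \frac{\left(136 + 15\right)^{2}}{25}) = - (-12 + 3 \frac{151^{2}}{25}) = - (-12 + 3 \cdot \frac{1}{25} \cdot 22801) = - (-12 + 3 \cdot \frac{22801}{25}) = - (-12 + \frac{68403}{25}) = \left(-1\right) \frac{68103}{25} = - \frac{68103}{25}$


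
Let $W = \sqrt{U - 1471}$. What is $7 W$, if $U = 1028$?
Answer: $7 i \sqrt{443} \approx 147.33 i$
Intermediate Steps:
$W = i \sqrt{443}$ ($W = \sqrt{1028 - 1471} = \sqrt{-443} = i \sqrt{443} \approx 21.048 i$)
$7 W = 7 i \sqrt{443}$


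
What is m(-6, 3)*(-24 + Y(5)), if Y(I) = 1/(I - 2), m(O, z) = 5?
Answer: -355/3 ≈ -118.33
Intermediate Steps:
Y(I) = 1/(-2 + I)
m(-6, 3)*(-24 + Y(5)) = 5*(-24 + 1/(-2 + 5)) = 5*(-24 + 1/3) = 5*(-71/3) = -355/3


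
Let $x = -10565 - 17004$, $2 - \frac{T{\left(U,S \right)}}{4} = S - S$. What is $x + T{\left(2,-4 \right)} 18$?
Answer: $-27425$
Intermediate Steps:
$T{\left(U,S \right)} = 8$ ($T{\left(U,S \right)} = 8 - 4 \left(S - S\right) = 8 - 0 = 8 + 0 = 8$)
$x = -27569$
$x + T{\left(2,-4 \right)} 18 = -27569 + 8 \cdot 18 = -27569 + 144 = -27425$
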